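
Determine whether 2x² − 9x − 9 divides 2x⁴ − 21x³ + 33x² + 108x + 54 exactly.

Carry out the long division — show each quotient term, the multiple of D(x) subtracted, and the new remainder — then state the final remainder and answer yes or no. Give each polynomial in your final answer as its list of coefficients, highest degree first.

Step 1: lead(2x⁴ − 21x³ + 33x² + 108x + 54) ÷ lead(D) = 2x⁴ ÷ 2x² = x². Subtract (x²)·D = 2x⁴ − 9x³ − 9x². Remainder: −12x³ + 42x² + 108x + 54.
Step 2: lead(−12x³ + 42x² + 108x + 54) ÷ lead(D) = −12x³ ÷ 2x² = −6x. Subtract (−6x)·D = −12x³ + 54x² + 54x. Remainder: −12x² + 54x + 54.
Step 3: lead(−12x² + 54x + 54) ÷ lead(D) = −12x² ÷ 2x² = −6. Subtract (−6)·D = −12x² + 54x + 54. Remainder: 0.

R = [0], so D(x) is a factor of P(x). yes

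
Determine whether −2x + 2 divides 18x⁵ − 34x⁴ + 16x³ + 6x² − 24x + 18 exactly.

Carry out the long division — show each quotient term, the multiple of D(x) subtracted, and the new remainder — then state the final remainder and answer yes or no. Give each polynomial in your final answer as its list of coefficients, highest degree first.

R = [0], so D(x) is a factor of P(x). yes

Step 1: lead(18x⁵ − 34x⁴ + 16x³ + 6x² − 24x + 18) ÷ lead(D) = 18x⁵ ÷ −2x = −9x⁴. Subtract (−9x⁴)·D = 18x⁵ − 18x⁴. Remainder: −16x⁴ + 16x³ + 6x² − 24x + 18.
Step 2: lead(−16x⁴ + 16x³ + 6x² − 24x + 18) ÷ lead(D) = −16x⁴ ÷ −2x = 8x³. Subtract (8x³)·D = −16x⁴ + 16x³. Remainder: 6x² − 24x + 18.
Step 3: lead(6x² − 24x + 18) ÷ lead(D) = 6x² ÷ −2x = −3x. Subtract (−3x)·D = 6x² − 6x. Remainder: −18x + 18.
Step 4: lead(−18x + 18) ÷ lead(D) = −18x ÷ −2x = 9. Subtract (9)·D = −18x + 18. Remainder: 0.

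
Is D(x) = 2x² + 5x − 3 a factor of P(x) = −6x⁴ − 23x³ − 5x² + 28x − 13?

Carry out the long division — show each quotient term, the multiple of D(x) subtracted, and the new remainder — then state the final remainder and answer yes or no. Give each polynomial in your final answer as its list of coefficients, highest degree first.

R = [1, -4], so D(x) is not a factor of P(x). no

Step 1: lead(−6x⁴ − 23x³ − 5x² + 28x − 13) ÷ lead(D) = −6x⁴ ÷ 2x² = −3x². Subtract (−3x²)·D = −6x⁴ − 15x³ + 9x². Remainder: −8x³ − 14x² + 28x − 13.
Step 2: lead(−8x³ − 14x² + 28x − 13) ÷ lead(D) = −8x³ ÷ 2x² = −4x. Subtract (−4x)·D = −8x³ − 20x² + 12x. Remainder: 6x² + 16x − 13.
Step 3: lead(6x² + 16x − 13) ÷ lead(D) = 6x² ÷ 2x² = 3. Subtract (3)·D = 6x² + 15x − 9. Remainder: x − 4.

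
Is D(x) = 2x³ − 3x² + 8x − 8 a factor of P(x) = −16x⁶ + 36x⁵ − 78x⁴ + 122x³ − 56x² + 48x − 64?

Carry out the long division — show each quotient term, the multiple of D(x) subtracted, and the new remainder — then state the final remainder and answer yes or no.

R(x) = 0, so D(x) is a factor of P(x). yes

Step 1: lead(−16x⁶ + 36x⁵ − 78x⁴ + 122x³ − 56x² + 48x − 64) ÷ lead(D) = −16x⁶ ÷ 2x³ = −8x³. Subtract (−8x³)·D = −16x⁶ + 24x⁵ − 64x⁴ + 64x³. Remainder: 12x⁵ − 14x⁴ + 58x³ − 56x² + 48x − 64.
Step 2: lead(12x⁵ − 14x⁴ + 58x³ − 56x² + 48x − 64) ÷ lead(D) = 12x⁵ ÷ 2x³ = 6x². Subtract (6x²)·D = 12x⁵ − 18x⁴ + 48x³ − 48x². Remainder: 4x⁴ + 10x³ − 8x² + 48x − 64.
Step 3: lead(4x⁴ + 10x³ − 8x² + 48x − 64) ÷ lead(D) = 4x⁴ ÷ 2x³ = 2x. Subtract (2x)·D = 4x⁴ − 6x³ + 16x² − 16x. Remainder: 16x³ − 24x² + 64x − 64.
Step 4: lead(16x³ − 24x² + 64x − 64) ÷ lead(D) = 16x³ ÷ 2x³ = 8. Subtract (8)·D = 16x³ − 24x² + 64x − 64. Remainder: 0.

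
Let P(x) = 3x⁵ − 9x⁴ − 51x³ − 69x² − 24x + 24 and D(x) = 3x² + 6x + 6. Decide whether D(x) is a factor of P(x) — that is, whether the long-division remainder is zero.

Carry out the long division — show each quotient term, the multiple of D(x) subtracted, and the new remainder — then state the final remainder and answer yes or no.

R(x) = −6, so D(x) is not a factor of P(x). no

Step 1: lead(3x⁵ − 9x⁴ − 51x³ − 69x² − 24x + 24) ÷ lead(D) = 3x⁵ ÷ 3x² = x³. Subtract (x³)·D = 3x⁵ + 6x⁴ + 6x³. Remainder: −15x⁴ − 57x³ − 69x² − 24x + 24.
Step 2: lead(−15x⁴ − 57x³ − 69x² − 24x + 24) ÷ lead(D) = −15x⁴ ÷ 3x² = −5x². Subtract (−5x²)·D = −15x⁴ − 30x³ − 30x². Remainder: −27x³ − 39x² − 24x + 24.
Step 3: lead(−27x³ − 39x² − 24x + 24) ÷ lead(D) = −27x³ ÷ 3x² = −9x. Subtract (−9x)·D = −27x³ − 54x² − 54x. Remainder: 15x² + 30x + 24.
Step 4: lead(15x² + 30x + 24) ÷ lead(D) = 15x² ÷ 3x² = 5. Subtract (5)·D = 15x² + 30x + 30. Remainder: −6.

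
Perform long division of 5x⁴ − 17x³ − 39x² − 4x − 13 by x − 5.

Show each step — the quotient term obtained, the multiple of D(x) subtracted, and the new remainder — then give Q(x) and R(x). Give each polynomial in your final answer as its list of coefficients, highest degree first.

Q = [5, 8, 1, 1]; R = [-8]

Step 1: lead(5x⁴ − 17x³ − 39x² − 4x − 13) ÷ lead(D) = 5x⁴ ÷ x = 5x³. Subtract (5x³)·D = 5x⁴ − 25x³. Remainder: 8x³ − 39x² − 4x − 13.
Step 2: lead(8x³ − 39x² − 4x − 13) ÷ lead(D) = 8x³ ÷ x = 8x². Subtract (8x²)·D = 8x³ − 40x². Remainder: x² − 4x − 13.
Step 3: lead(x² − 4x − 13) ÷ lead(D) = x² ÷ x = x. Subtract (x)·D = x² − 5x. Remainder: x − 13.
Step 4: lead(x − 13) ÷ lead(D) = x ÷ x = 1. Subtract (1)·D = x − 5. Remainder: −8.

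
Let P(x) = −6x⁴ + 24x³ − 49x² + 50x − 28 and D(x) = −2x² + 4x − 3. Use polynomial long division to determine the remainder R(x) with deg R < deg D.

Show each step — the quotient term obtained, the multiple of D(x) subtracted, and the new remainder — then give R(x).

Step 1: lead(−6x⁴ + 24x³ − 49x² + 50x − 28) ÷ lead(D) = −6x⁴ ÷ −2x² = 3x². Subtract (3x²)·D = −6x⁴ + 12x³ − 9x². Remainder: 12x³ − 40x² + 50x − 28.
Step 2: lead(12x³ − 40x² + 50x − 28) ÷ lead(D) = 12x³ ÷ −2x² = −6x. Subtract (−6x)·D = 12x³ − 24x² + 18x. Remainder: −16x² + 32x − 28.
Step 3: lead(−16x² + 32x − 28) ÷ lead(D) = −16x² ÷ −2x² = 8. Subtract (8)·D = −16x² + 32x − 24. Remainder: −4.

R(x) = −4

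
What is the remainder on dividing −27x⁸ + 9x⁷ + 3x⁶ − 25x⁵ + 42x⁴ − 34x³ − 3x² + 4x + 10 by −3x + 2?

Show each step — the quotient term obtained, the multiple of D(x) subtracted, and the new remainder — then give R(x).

R(x) = 6

Step 1: lead(−27x⁸ + 9x⁷ + 3x⁶ − 25x⁵ + 42x⁴ − 34x³ − 3x² + 4x + 10) ÷ lead(D) = −27x⁸ ÷ −3x = 9x⁷. Subtract (9x⁷)·D = −27x⁸ + 18x⁷. Remainder: −9x⁷ + 3x⁶ − 25x⁵ + 42x⁴ − 34x³ − 3x² + 4x + 10.
Step 2: lead(−9x⁷ + 3x⁶ − 25x⁵ + 42x⁴ − 34x³ − 3x² + 4x + 10) ÷ lead(D) = −9x⁷ ÷ −3x = 3x⁶. Subtract (3x⁶)·D = −9x⁷ + 6x⁶. Remainder: −3x⁶ − 25x⁵ + 42x⁴ − 34x³ − 3x² + 4x + 10.
Step 3: lead(−3x⁶ − 25x⁵ + 42x⁴ − 34x³ − 3x² + 4x + 10) ÷ lead(D) = −3x⁶ ÷ −3x = x⁵. Subtract (x⁵)·D = −3x⁶ + 2x⁵. Remainder: −27x⁵ + 42x⁴ − 34x³ − 3x² + 4x + 10.
Step 4: lead(−27x⁵ + 42x⁴ − 34x³ − 3x² + 4x + 10) ÷ lead(D) = −27x⁵ ÷ −3x = 9x⁴. Subtract (9x⁴)·D = −27x⁵ + 18x⁴. Remainder: 24x⁴ − 34x³ − 3x² + 4x + 10.
Step 5: lead(24x⁴ − 34x³ − 3x² + 4x + 10) ÷ lead(D) = 24x⁴ ÷ −3x = −8x³. Subtract (−8x³)·D = 24x⁴ − 16x³. Remainder: −18x³ − 3x² + 4x + 10.
Step 6: lead(−18x³ − 3x² + 4x + 10) ÷ lead(D) = −18x³ ÷ −3x = 6x². Subtract (6x²)·D = −18x³ + 12x². Remainder: −15x² + 4x + 10.
Step 7: lead(−15x² + 4x + 10) ÷ lead(D) = −15x² ÷ −3x = 5x. Subtract (5x)·D = −15x² + 10x. Remainder: −6x + 10.
Step 8: lead(−6x + 10) ÷ lead(D) = −6x ÷ −3x = 2. Subtract (2)·D = −6x + 4. Remainder: 6.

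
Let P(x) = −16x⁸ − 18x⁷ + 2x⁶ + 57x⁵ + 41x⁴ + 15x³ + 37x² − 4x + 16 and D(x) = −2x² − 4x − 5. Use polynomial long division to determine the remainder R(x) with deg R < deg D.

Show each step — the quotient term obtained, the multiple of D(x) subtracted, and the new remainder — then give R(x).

R(x) = 3x + 6

Step 1: lead(−16x⁸ − 18x⁷ + 2x⁶ + 57x⁵ + 41x⁴ + 15x³ + 37x² − 4x + 16) ÷ lead(D) = −16x⁸ ÷ −2x² = 8x⁶. Subtract (8x⁶)·D = −16x⁸ − 32x⁷ − 40x⁶. Remainder: 14x⁷ + 42x⁶ + 57x⁵ + 41x⁴ + 15x³ + 37x² − 4x + 16.
Step 2: lead(14x⁷ + 42x⁶ + 57x⁵ + 41x⁴ + 15x³ + 37x² − 4x + 16) ÷ lead(D) = 14x⁷ ÷ −2x² = −7x⁵. Subtract (−7x⁵)·D = 14x⁷ + 28x⁶ + 35x⁵. Remainder: 14x⁶ + 22x⁵ + 41x⁴ + 15x³ + 37x² − 4x + 16.
Step 3: lead(14x⁶ + 22x⁵ + 41x⁴ + 15x³ + 37x² − 4x + 16) ÷ lead(D) = 14x⁶ ÷ −2x² = −7x⁴. Subtract (−7x⁴)·D = 14x⁶ + 28x⁵ + 35x⁴. Remainder: −6x⁵ + 6x⁴ + 15x³ + 37x² − 4x + 16.
Step 4: lead(−6x⁵ + 6x⁴ + 15x³ + 37x² − 4x + 16) ÷ lead(D) = −6x⁵ ÷ −2x² = 3x³. Subtract (3x³)·D = −6x⁵ − 12x⁴ − 15x³. Remainder: 18x⁴ + 30x³ + 37x² − 4x + 16.
Step 5: lead(18x⁴ + 30x³ + 37x² − 4x + 16) ÷ lead(D) = 18x⁴ ÷ −2x² = −9x². Subtract (−9x²)·D = 18x⁴ + 36x³ + 45x². Remainder: −6x³ − 8x² − 4x + 16.
Step 6: lead(−6x³ − 8x² − 4x + 16) ÷ lead(D) = −6x³ ÷ −2x² = 3x. Subtract (3x)·D = −6x³ − 12x² − 15x. Remainder: 4x² + 11x + 16.
Step 7: lead(4x² + 11x + 16) ÷ lead(D) = 4x² ÷ −2x² = −2. Subtract (−2)·D = 4x² + 8x + 10. Remainder: 3x + 6.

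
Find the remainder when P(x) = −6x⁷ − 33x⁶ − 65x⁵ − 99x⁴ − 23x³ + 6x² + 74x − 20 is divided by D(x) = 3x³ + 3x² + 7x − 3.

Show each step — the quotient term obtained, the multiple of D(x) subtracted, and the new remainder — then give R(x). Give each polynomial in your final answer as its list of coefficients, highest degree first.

Step 1: lead(−6x⁷ − 33x⁶ − 65x⁵ − 99x⁴ − 23x³ + 6x² + 74x − 20) ÷ lead(D) = −6x⁷ ÷ 3x³ = −2x⁴. Subtract (−2x⁴)·D = −6x⁷ − 6x⁶ − 14x⁵ + 6x⁴. Remainder: −27x⁶ − 51x⁵ − 105x⁴ − 23x³ + 6x² + 74x − 20.
Step 2: lead(−27x⁶ − 51x⁵ − 105x⁴ − 23x³ + 6x² + 74x − 20) ÷ lead(D) = −27x⁶ ÷ 3x³ = −9x³. Subtract (−9x³)·D = −27x⁶ − 27x⁵ − 63x⁴ + 27x³. Remainder: −24x⁵ − 42x⁴ − 50x³ + 6x² + 74x − 20.
Step 3: lead(−24x⁵ − 42x⁴ − 50x³ + 6x² + 74x − 20) ÷ lead(D) = −24x⁵ ÷ 3x³ = −8x². Subtract (−8x²)·D = −24x⁵ − 24x⁴ − 56x³ + 24x². Remainder: −18x⁴ + 6x³ − 18x² + 74x − 20.
Step 4: lead(−18x⁴ + 6x³ − 18x² + 74x − 20) ÷ lead(D) = −18x⁴ ÷ 3x³ = −6x. Subtract (−6x)·D = −18x⁴ − 18x³ − 42x² + 18x. Remainder: 24x³ + 24x² + 56x − 20.
Step 5: lead(24x³ + 24x² + 56x − 20) ÷ lead(D) = 24x³ ÷ 3x³ = 8. Subtract (8)·D = 24x³ + 24x² + 56x − 24. Remainder: 4.

R = [4]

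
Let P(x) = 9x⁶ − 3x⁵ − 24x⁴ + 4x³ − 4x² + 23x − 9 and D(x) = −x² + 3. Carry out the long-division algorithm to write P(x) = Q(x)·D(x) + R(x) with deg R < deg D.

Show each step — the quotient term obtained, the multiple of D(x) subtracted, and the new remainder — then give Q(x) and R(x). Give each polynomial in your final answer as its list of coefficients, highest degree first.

Step 1: lead(9x⁶ − 3x⁵ − 24x⁴ + 4x³ − 4x² + 23x − 9) ÷ lead(D) = 9x⁶ ÷ −x² = −9x⁴. Subtract (−9x⁴)·D = 9x⁶ − 27x⁴. Remainder: −3x⁵ + 3x⁴ + 4x³ − 4x² + 23x − 9.
Step 2: lead(−3x⁵ + 3x⁴ + 4x³ − 4x² + 23x − 9) ÷ lead(D) = −3x⁵ ÷ −x² = 3x³. Subtract (3x³)·D = −3x⁵ + 9x³. Remainder: 3x⁴ − 5x³ − 4x² + 23x − 9.
Step 3: lead(3x⁴ − 5x³ − 4x² + 23x − 9) ÷ lead(D) = 3x⁴ ÷ −x² = −3x². Subtract (−3x²)·D = 3x⁴ − 9x². Remainder: −5x³ + 5x² + 23x − 9.
Step 4: lead(−5x³ + 5x² + 23x − 9) ÷ lead(D) = −5x³ ÷ −x² = 5x. Subtract (5x)·D = −5x³ + 15x. Remainder: 5x² + 8x − 9.
Step 5: lead(5x² + 8x − 9) ÷ lead(D) = 5x² ÷ −x² = −5. Subtract (−5)·D = 5x² − 15. Remainder: 8x + 6.

Q = [-9, 3, -3, 5, -5]; R = [8, 6]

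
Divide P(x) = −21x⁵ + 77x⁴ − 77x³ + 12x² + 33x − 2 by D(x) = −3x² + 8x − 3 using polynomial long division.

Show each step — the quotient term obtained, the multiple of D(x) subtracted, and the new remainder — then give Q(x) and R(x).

Step 1: lead(−21x⁵ + 77x⁴ − 77x³ + 12x² + 33x − 2) ÷ lead(D) = −21x⁵ ÷ −3x² = 7x³. Subtract (7x³)·D = −21x⁵ + 56x⁴ − 21x³. Remainder: 21x⁴ − 56x³ + 12x² + 33x − 2.
Step 2: lead(21x⁴ − 56x³ + 12x² + 33x − 2) ÷ lead(D) = 21x⁴ ÷ −3x² = −7x². Subtract (−7x²)·D = 21x⁴ − 56x³ + 21x². Remainder: −9x² + 33x − 2.
Step 3: lead(−9x² + 33x − 2) ÷ lead(D) = −9x² ÷ −3x² = 3. Subtract (3)·D = −9x² + 24x − 9. Remainder: 9x + 7.

Q(x) = 7x³ − 7x² + 3; R(x) = 9x + 7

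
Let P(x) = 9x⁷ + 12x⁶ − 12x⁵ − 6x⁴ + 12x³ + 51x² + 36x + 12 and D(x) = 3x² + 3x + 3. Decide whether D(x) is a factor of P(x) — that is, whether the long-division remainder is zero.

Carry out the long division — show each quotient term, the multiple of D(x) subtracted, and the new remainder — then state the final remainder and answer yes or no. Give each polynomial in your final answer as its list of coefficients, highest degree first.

Step 1: lead(9x⁷ + 12x⁶ − 12x⁵ − 6x⁴ + 12x³ + 51x² + 36x + 12) ÷ lead(D) = 9x⁷ ÷ 3x² = 3x⁵. Subtract (3x⁵)·D = 9x⁷ + 9x⁶ + 9x⁵. Remainder: 3x⁶ − 21x⁵ − 6x⁴ + 12x³ + 51x² + 36x + 12.
Step 2: lead(3x⁶ − 21x⁵ − 6x⁴ + 12x³ + 51x² + 36x + 12) ÷ lead(D) = 3x⁶ ÷ 3x² = x⁴. Subtract (x⁴)·D = 3x⁶ + 3x⁵ + 3x⁴. Remainder: −24x⁵ − 9x⁴ + 12x³ + 51x² + 36x + 12.
Step 3: lead(−24x⁵ − 9x⁴ + 12x³ + 51x² + 36x + 12) ÷ lead(D) = −24x⁵ ÷ 3x² = −8x³. Subtract (−8x³)·D = −24x⁵ − 24x⁴ − 24x³. Remainder: 15x⁴ + 36x³ + 51x² + 36x + 12.
Step 4: lead(15x⁴ + 36x³ + 51x² + 36x + 12) ÷ lead(D) = 15x⁴ ÷ 3x² = 5x². Subtract (5x²)·D = 15x⁴ + 15x³ + 15x². Remainder: 21x³ + 36x² + 36x + 12.
Step 5: lead(21x³ + 36x² + 36x + 12) ÷ lead(D) = 21x³ ÷ 3x² = 7x. Subtract (7x)·D = 21x³ + 21x² + 21x. Remainder: 15x² + 15x + 12.
Step 6: lead(15x² + 15x + 12) ÷ lead(D) = 15x² ÷ 3x² = 5. Subtract (5)·D = 15x² + 15x + 15. Remainder: −3.

R = [-3], so D(x) is not a factor of P(x). no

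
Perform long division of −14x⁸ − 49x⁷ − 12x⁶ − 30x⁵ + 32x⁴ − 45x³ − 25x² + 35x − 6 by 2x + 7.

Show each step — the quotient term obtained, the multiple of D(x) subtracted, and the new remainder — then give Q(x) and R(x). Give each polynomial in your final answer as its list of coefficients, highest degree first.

Step 1: lead(−14x⁸ − 49x⁷ − 12x⁶ − 30x⁵ + 32x⁴ − 45x³ − 25x² + 35x − 6) ÷ lead(D) = −14x⁸ ÷ 2x = −7x⁷. Subtract (−7x⁷)·D = −14x⁸ − 49x⁷. Remainder: −12x⁶ − 30x⁵ + 32x⁴ − 45x³ − 25x² + 35x − 6.
Step 2: lead(−12x⁶ − 30x⁵ + 32x⁴ − 45x³ − 25x² + 35x − 6) ÷ lead(D) = −12x⁶ ÷ 2x = −6x⁵. Subtract (−6x⁵)·D = −12x⁶ − 42x⁵. Remainder: 12x⁵ + 32x⁴ − 45x³ − 25x² + 35x − 6.
Step 3: lead(12x⁵ + 32x⁴ − 45x³ − 25x² + 35x − 6) ÷ lead(D) = 12x⁵ ÷ 2x = 6x⁴. Subtract (6x⁴)·D = 12x⁵ + 42x⁴. Remainder: −10x⁴ − 45x³ − 25x² + 35x − 6.
Step 4: lead(−10x⁴ − 45x³ − 25x² + 35x − 6) ÷ lead(D) = −10x⁴ ÷ 2x = −5x³. Subtract (−5x³)·D = −10x⁴ − 35x³. Remainder: −10x³ − 25x² + 35x − 6.
Step 5: lead(−10x³ − 25x² + 35x − 6) ÷ lead(D) = −10x³ ÷ 2x = −5x². Subtract (−5x²)·D = −10x³ − 35x². Remainder: 10x² + 35x − 6.
Step 6: lead(10x² + 35x − 6) ÷ lead(D) = 10x² ÷ 2x = 5x. Subtract (5x)·D = 10x² + 35x. Remainder: −6.

Q = [-7, 0, -6, 6, -5, -5, 5, 0]; R = [-6]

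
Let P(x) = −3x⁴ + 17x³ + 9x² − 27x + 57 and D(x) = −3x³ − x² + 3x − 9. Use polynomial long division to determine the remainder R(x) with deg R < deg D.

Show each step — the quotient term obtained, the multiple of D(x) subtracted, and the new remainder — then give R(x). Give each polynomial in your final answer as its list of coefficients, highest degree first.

R = [3]

Step 1: lead(−3x⁴ + 17x³ + 9x² − 27x + 57) ÷ lead(D) = −3x⁴ ÷ −3x³ = x. Subtract (x)·D = −3x⁴ − x³ + 3x² − 9x. Remainder: 18x³ + 6x² − 18x + 57.
Step 2: lead(18x³ + 6x² − 18x + 57) ÷ lead(D) = 18x³ ÷ −3x³ = −6. Subtract (−6)·D = 18x³ + 6x² − 18x + 54. Remainder: 3.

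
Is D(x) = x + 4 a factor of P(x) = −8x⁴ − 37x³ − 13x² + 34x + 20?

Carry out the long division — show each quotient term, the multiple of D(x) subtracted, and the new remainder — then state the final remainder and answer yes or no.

Step 1: lead(−8x⁴ − 37x³ − 13x² + 34x + 20) ÷ lead(D) = −8x⁴ ÷ x = −8x³. Subtract (−8x³)·D = −8x⁴ − 32x³. Remainder: −5x³ − 13x² + 34x + 20.
Step 2: lead(−5x³ − 13x² + 34x + 20) ÷ lead(D) = −5x³ ÷ x = −5x². Subtract (−5x²)·D = −5x³ − 20x². Remainder: 7x² + 34x + 20.
Step 3: lead(7x² + 34x + 20) ÷ lead(D) = 7x² ÷ x = 7x. Subtract (7x)·D = 7x² + 28x. Remainder: 6x + 20.
Step 4: lead(6x + 20) ÷ lead(D) = 6x ÷ x = 6. Subtract (6)·D = 6x + 24. Remainder: −4.

R(x) = −4, so D(x) is not a factor of P(x). no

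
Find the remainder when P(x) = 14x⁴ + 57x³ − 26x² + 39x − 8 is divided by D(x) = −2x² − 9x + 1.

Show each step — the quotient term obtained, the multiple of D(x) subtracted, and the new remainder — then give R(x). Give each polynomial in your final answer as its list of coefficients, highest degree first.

R = [-4]

Step 1: lead(14x⁴ + 57x³ − 26x² + 39x − 8) ÷ lead(D) = 14x⁴ ÷ −2x² = −7x². Subtract (−7x²)·D = 14x⁴ + 63x³ − 7x². Remainder: −6x³ − 19x² + 39x − 8.
Step 2: lead(−6x³ − 19x² + 39x − 8) ÷ lead(D) = −6x³ ÷ −2x² = 3x. Subtract (3x)·D = −6x³ − 27x² + 3x. Remainder: 8x² + 36x − 8.
Step 3: lead(8x² + 36x − 8) ÷ lead(D) = 8x² ÷ −2x² = −4. Subtract (−4)·D = 8x² + 36x − 4. Remainder: −4.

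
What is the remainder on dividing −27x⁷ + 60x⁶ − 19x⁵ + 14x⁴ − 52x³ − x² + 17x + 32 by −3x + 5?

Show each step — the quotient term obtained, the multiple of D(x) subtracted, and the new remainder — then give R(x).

R(x) = 2

Step 1: lead(−27x⁷ + 60x⁶ − 19x⁵ + 14x⁴ − 52x³ − x² + 17x + 32) ÷ lead(D) = −27x⁷ ÷ −3x = 9x⁶. Subtract (9x⁶)·D = −27x⁷ + 45x⁶. Remainder: 15x⁶ − 19x⁵ + 14x⁴ − 52x³ − x² + 17x + 32.
Step 2: lead(15x⁶ − 19x⁵ + 14x⁴ − 52x³ − x² + 17x + 32) ÷ lead(D) = 15x⁶ ÷ −3x = −5x⁵. Subtract (−5x⁵)·D = 15x⁶ − 25x⁵. Remainder: 6x⁵ + 14x⁴ − 52x³ − x² + 17x + 32.
Step 3: lead(6x⁵ + 14x⁴ − 52x³ − x² + 17x + 32) ÷ lead(D) = 6x⁵ ÷ −3x = −2x⁴. Subtract (−2x⁴)·D = 6x⁵ − 10x⁴. Remainder: 24x⁴ − 52x³ − x² + 17x + 32.
Step 4: lead(24x⁴ − 52x³ − x² + 17x + 32) ÷ lead(D) = 24x⁴ ÷ −3x = −8x³. Subtract (−8x³)·D = 24x⁴ − 40x³. Remainder: −12x³ − x² + 17x + 32.
Step 5: lead(−12x³ − x² + 17x + 32) ÷ lead(D) = −12x³ ÷ −3x = 4x². Subtract (4x²)·D = −12x³ + 20x². Remainder: −21x² + 17x + 32.
Step 6: lead(−21x² + 17x + 32) ÷ lead(D) = −21x² ÷ −3x = 7x. Subtract (7x)·D = −21x² + 35x. Remainder: −18x + 32.
Step 7: lead(−18x + 32) ÷ lead(D) = −18x ÷ −3x = 6. Subtract (6)·D = −18x + 30. Remainder: 2.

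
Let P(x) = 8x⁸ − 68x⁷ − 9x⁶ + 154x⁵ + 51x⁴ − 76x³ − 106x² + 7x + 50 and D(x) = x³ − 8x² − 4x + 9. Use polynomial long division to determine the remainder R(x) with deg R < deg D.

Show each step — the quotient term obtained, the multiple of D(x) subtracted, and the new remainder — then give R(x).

R(x) = 5

Step 1: lead(8x⁸ − 68x⁷ − 9x⁶ + 154x⁵ + 51x⁴ − 76x³ − 106x² + 7x + 50) ÷ lead(D) = 8x⁸ ÷ x³ = 8x⁵. Subtract (8x⁵)·D = 8x⁸ − 64x⁷ − 32x⁶ + 72x⁵. Remainder: −4x⁷ + 23x⁶ + 82x⁵ + 51x⁴ − 76x³ − 106x² + 7x + 50.
Step 2: lead(−4x⁷ + 23x⁶ + 82x⁵ + 51x⁴ − 76x³ − 106x² + 7x + 50) ÷ lead(D) = −4x⁷ ÷ x³ = −4x⁴. Subtract (−4x⁴)·D = −4x⁷ + 32x⁶ + 16x⁵ − 36x⁴. Remainder: −9x⁶ + 66x⁵ + 87x⁴ − 76x³ − 106x² + 7x + 50.
Step 3: lead(−9x⁶ + 66x⁵ + 87x⁴ − 76x³ − 106x² + 7x + 50) ÷ lead(D) = −9x⁶ ÷ x³ = −9x³. Subtract (−9x³)·D = −9x⁶ + 72x⁵ + 36x⁴ − 81x³. Remainder: −6x⁵ + 51x⁴ + 5x³ − 106x² + 7x + 50.
Step 4: lead(−6x⁵ + 51x⁴ + 5x³ − 106x² + 7x + 50) ÷ lead(D) = −6x⁵ ÷ x³ = −6x². Subtract (−6x²)·D = −6x⁵ + 48x⁴ + 24x³ − 54x². Remainder: 3x⁴ − 19x³ − 52x² + 7x + 50.
Step 5: lead(3x⁴ − 19x³ − 52x² + 7x + 50) ÷ lead(D) = 3x⁴ ÷ x³ = 3x. Subtract (3x)·D = 3x⁴ − 24x³ − 12x² + 27x. Remainder: 5x³ − 40x² − 20x + 50.
Step 6: lead(5x³ − 40x² − 20x + 50) ÷ lead(D) = 5x³ ÷ x³ = 5. Subtract (5)·D = 5x³ − 40x² − 20x + 45. Remainder: 5.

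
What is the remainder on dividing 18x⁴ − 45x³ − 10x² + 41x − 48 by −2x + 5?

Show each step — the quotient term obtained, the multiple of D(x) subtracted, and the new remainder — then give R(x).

R(x) = −8

Step 1: lead(18x⁴ − 45x³ − 10x² + 41x − 48) ÷ lead(D) = 18x⁴ ÷ −2x = −9x³. Subtract (−9x³)·D = 18x⁴ − 45x³. Remainder: −10x² + 41x − 48.
Step 2: lead(−10x² + 41x − 48) ÷ lead(D) = −10x² ÷ −2x = 5x. Subtract (5x)·D = −10x² + 25x. Remainder: 16x − 48.
Step 3: lead(16x − 48) ÷ lead(D) = 16x ÷ −2x = −8. Subtract (−8)·D = 16x − 40. Remainder: −8.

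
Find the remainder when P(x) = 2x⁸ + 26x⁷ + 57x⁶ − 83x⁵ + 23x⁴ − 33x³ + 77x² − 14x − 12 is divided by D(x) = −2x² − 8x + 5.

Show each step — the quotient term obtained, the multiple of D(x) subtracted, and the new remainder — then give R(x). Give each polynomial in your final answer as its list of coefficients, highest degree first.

R = [-2]

Step 1: lead(2x⁸ + 26x⁷ + 57x⁶ − 83x⁵ + 23x⁴ − 33x³ + 77x² − 14x − 12) ÷ lead(D) = 2x⁸ ÷ −2x² = −x⁶. Subtract (−x⁶)·D = 2x⁸ + 8x⁷ − 5x⁶. Remainder: 18x⁷ + 62x⁶ − 83x⁵ + 23x⁴ − 33x³ + 77x² − 14x − 12.
Step 2: lead(18x⁷ + 62x⁶ − 83x⁵ + 23x⁴ − 33x³ + 77x² − 14x − 12) ÷ lead(D) = 18x⁷ ÷ −2x² = −9x⁵. Subtract (−9x⁵)·D = 18x⁷ + 72x⁶ − 45x⁵. Remainder: −10x⁶ − 38x⁵ + 23x⁴ − 33x³ + 77x² − 14x − 12.
Step 3: lead(−10x⁶ − 38x⁵ + 23x⁴ − 33x³ + 77x² − 14x − 12) ÷ lead(D) = −10x⁶ ÷ −2x² = 5x⁴. Subtract (5x⁴)·D = −10x⁶ − 40x⁵ + 25x⁴. Remainder: 2x⁵ − 2x⁴ − 33x³ + 77x² − 14x − 12.
Step 4: lead(2x⁵ − 2x⁴ − 33x³ + 77x² − 14x − 12) ÷ lead(D) = 2x⁵ ÷ −2x² = −x³. Subtract (−x³)·D = 2x⁵ + 8x⁴ − 5x³. Remainder: −10x⁴ − 28x³ + 77x² − 14x − 12.
Step 5: lead(−10x⁴ − 28x³ + 77x² − 14x − 12) ÷ lead(D) = −10x⁴ ÷ −2x² = 5x². Subtract (5x²)·D = −10x⁴ − 40x³ + 25x². Remainder: 12x³ + 52x² − 14x − 12.
Step 6: lead(12x³ + 52x² − 14x − 12) ÷ lead(D) = 12x³ ÷ −2x² = −6x. Subtract (−6x)·D = 12x³ + 48x² − 30x. Remainder: 4x² + 16x − 12.
Step 7: lead(4x² + 16x − 12) ÷ lead(D) = 4x² ÷ −2x² = −2. Subtract (−2)·D = 4x² + 16x − 10. Remainder: −2.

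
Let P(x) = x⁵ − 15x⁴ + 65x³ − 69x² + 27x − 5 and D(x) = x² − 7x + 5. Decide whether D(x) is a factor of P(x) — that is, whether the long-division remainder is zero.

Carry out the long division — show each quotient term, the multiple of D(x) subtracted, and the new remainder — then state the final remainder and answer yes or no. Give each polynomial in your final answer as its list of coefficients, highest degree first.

Step 1: lead(x⁵ − 15x⁴ + 65x³ − 69x² + 27x − 5) ÷ lead(D) = x⁵ ÷ x² = x³. Subtract (x³)·D = x⁵ − 7x⁴ + 5x³. Remainder: −8x⁴ + 60x³ − 69x² + 27x − 5.
Step 2: lead(−8x⁴ + 60x³ − 69x² + 27x − 5) ÷ lead(D) = −8x⁴ ÷ x² = −8x². Subtract (−8x²)·D = −8x⁴ + 56x³ − 40x². Remainder: 4x³ − 29x² + 27x − 5.
Step 3: lead(4x³ − 29x² + 27x − 5) ÷ lead(D) = 4x³ ÷ x² = 4x. Subtract (4x)·D = 4x³ − 28x² + 20x. Remainder: −x² + 7x − 5.
Step 4: lead(−x² + 7x − 5) ÷ lead(D) = −x² ÷ x² = −1. Subtract (−1)·D = −x² + 7x − 5. Remainder: 0.

R = [0], so D(x) is a factor of P(x). yes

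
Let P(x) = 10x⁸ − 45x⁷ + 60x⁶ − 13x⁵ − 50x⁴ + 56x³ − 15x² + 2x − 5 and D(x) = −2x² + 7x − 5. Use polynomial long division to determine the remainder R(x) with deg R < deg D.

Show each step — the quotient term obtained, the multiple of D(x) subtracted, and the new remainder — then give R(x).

R(x) = 0

Step 1: lead(10x⁸ − 45x⁷ + 60x⁶ − 13x⁵ − 50x⁴ + 56x³ − 15x² + 2x − 5) ÷ lead(D) = 10x⁸ ÷ −2x² = −5x⁶. Subtract (−5x⁶)·D = 10x⁸ − 35x⁷ + 25x⁶. Remainder: −10x⁷ + 35x⁶ − 13x⁵ − 50x⁴ + 56x³ − 15x² + 2x − 5.
Step 2: lead(−10x⁷ + 35x⁶ − 13x⁵ − 50x⁴ + 56x³ − 15x² + 2x − 5) ÷ lead(D) = −10x⁷ ÷ −2x² = 5x⁵. Subtract (5x⁵)·D = −10x⁷ + 35x⁶ − 25x⁵. Remainder: 12x⁵ − 50x⁴ + 56x³ − 15x² + 2x − 5.
Step 3: lead(12x⁵ − 50x⁴ + 56x³ − 15x² + 2x − 5) ÷ lead(D) = 12x⁵ ÷ −2x² = −6x³. Subtract (−6x³)·D = 12x⁵ − 42x⁴ + 30x³. Remainder: −8x⁴ + 26x³ − 15x² + 2x − 5.
Step 4: lead(−8x⁴ + 26x³ − 15x² + 2x − 5) ÷ lead(D) = −8x⁴ ÷ −2x² = 4x². Subtract (4x²)·D = −8x⁴ + 28x³ − 20x². Remainder: −2x³ + 5x² + 2x − 5.
Step 5: lead(−2x³ + 5x² + 2x − 5) ÷ lead(D) = −2x³ ÷ −2x² = x. Subtract (x)·D = −2x³ + 7x² − 5x. Remainder: −2x² + 7x − 5.
Step 6: lead(−2x² + 7x − 5) ÷ lead(D) = −2x² ÷ −2x² = 1. Subtract (1)·D = −2x² + 7x − 5. Remainder: 0.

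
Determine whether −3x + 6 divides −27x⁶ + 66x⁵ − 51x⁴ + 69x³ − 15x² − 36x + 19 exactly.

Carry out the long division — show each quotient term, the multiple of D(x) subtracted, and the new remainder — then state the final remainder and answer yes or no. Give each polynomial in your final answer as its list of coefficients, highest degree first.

R = [7], so D(x) is not a factor of P(x). no

Step 1: lead(−27x⁶ + 66x⁵ − 51x⁴ + 69x³ − 15x² − 36x + 19) ÷ lead(D) = −27x⁶ ÷ −3x = 9x⁵. Subtract (9x⁵)·D = −27x⁶ + 54x⁵. Remainder: 12x⁵ − 51x⁴ + 69x³ − 15x² − 36x + 19.
Step 2: lead(12x⁵ − 51x⁴ + 69x³ − 15x² − 36x + 19) ÷ lead(D) = 12x⁵ ÷ −3x = −4x⁴. Subtract (−4x⁴)·D = 12x⁵ − 24x⁴. Remainder: −27x⁴ + 69x³ − 15x² − 36x + 19.
Step 3: lead(−27x⁴ + 69x³ − 15x² − 36x + 19) ÷ lead(D) = −27x⁴ ÷ −3x = 9x³. Subtract (9x³)·D = −27x⁴ + 54x³. Remainder: 15x³ − 15x² − 36x + 19.
Step 4: lead(15x³ − 15x² − 36x + 19) ÷ lead(D) = 15x³ ÷ −3x = −5x². Subtract (−5x²)·D = 15x³ − 30x². Remainder: 15x² − 36x + 19.
Step 5: lead(15x² − 36x + 19) ÷ lead(D) = 15x² ÷ −3x = −5x. Subtract (−5x)·D = 15x² − 30x. Remainder: −6x + 19.
Step 6: lead(−6x + 19) ÷ lead(D) = −6x ÷ −3x = 2. Subtract (2)·D = −6x + 12. Remainder: 7.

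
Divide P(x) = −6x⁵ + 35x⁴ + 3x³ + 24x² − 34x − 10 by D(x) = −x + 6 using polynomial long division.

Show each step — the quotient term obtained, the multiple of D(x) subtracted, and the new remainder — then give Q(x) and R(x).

Step 1: lead(−6x⁵ + 35x⁴ + 3x³ + 24x² − 34x − 10) ÷ lead(D) = −6x⁵ ÷ −x = 6x⁴. Subtract (6x⁴)·D = −6x⁵ + 36x⁴. Remainder: −x⁴ + 3x³ + 24x² − 34x − 10.
Step 2: lead(−x⁴ + 3x³ + 24x² − 34x − 10) ÷ lead(D) = −x⁴ ÷ −x = x³. Subtract (x³)·D = −x⁴ + 6x³. Remainder: −3x³ + 24x² − 34x − 10.
Step 3: lead(−3x³ + 24x² − 34x − 10) ÷ lead(D) = −3x³ ÷ −x = 3x². Subtract (3x²)·D = −3x³ + 18x². Remainder: 6x² − 34x − 10.
Step 4: lead(6x² − 34x − 10) ÷ lead(D) = 6x² ÷ −x = −6x. Subtract (−6x)·D = 6x² − 36x. Remainder: 2x − 10.
Step 5: lead(2x − 10) ÷ lead(D) = 2x ÷ −x = −2. Subtract (−2)·D = 2x − 12. Remainder: 2.

Q(x) = 6x⁴ + x³ + 3x² − 6x − 2; R(x) = 2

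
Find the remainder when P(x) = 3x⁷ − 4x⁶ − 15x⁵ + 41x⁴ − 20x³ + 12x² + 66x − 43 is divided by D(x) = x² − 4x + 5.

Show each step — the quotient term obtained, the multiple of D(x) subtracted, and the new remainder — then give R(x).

R(x) = 2

Step 1: lead(3x⁷ − 4x⁶ − 15x⁵ + 41x⁴ − 20x³ + 12x² + 66x − 43) ÷ lead(D) = 3x⁷ ÷ x² = 3x⁵. Subtract (3x⁵)·D = 3x⁷ − 12x⁶ + 15x⁵. Remainder: 8x⁶ − 30x⁵ + 41x⁴ − 20x³ + 12x² + 66x − 43.
Step 2: lead(8x⁶ − 30x⁵ + 41x⁴ − 20x³ + 12x² + 66x − 43) ÷ lead(D) = 8x⁶ ÷ x² = 8x⁴. Subtract (8x⁴)·D = 8x⁶ − 32x⁵ + 40x⁴. Remainder: 2x⁵ + x⁴ − 20x³ + 12x² + 66x − 43.
Step 3: lead(2x⁵ + x⁴ − 20x³ + 12x² + 66x − 43) ÷ lead(D) = 2x⁵ ÷ x² = 2x³. Subtract (2x³)·D = 2x⁵ − 8x⁴ + 10x³. Remainder: 9x⁴ − 30x³ + 12x² + 66x − 43.
Step 4: lead(9x⁴ − 30x³ + 12x² + 66x − 43) ÷ lead(D) = 9x⁴ ÷ x² = 9x². Subtract (9x²)·D = 9x⁴ − 36x³ + 45x². Remainder: 6x³ − 33x² + 66x − 43.
Step 5: lead(6x³ − 33x² + 66x − 43) ÷ lead(D) = 6x³ ÷ x² = 6x. Subtract (6x)·D = 6x³ − 24x² + 30x. Remainder: −9x² + 36x − 43.
Step 6: lead(−9x² + 36x − 43) ÷ lead(D) = −9x² ÷ x² = −9. Subtract (−9)·D = −9x² + 36x − 45. Remainder: 2.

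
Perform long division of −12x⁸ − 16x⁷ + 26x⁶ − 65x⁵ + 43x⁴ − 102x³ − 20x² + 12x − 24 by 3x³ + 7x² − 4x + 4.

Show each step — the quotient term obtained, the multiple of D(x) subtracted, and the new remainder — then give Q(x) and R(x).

Step 1: lead(−12x⁸ − 16x⁷ + 26x⁶ − 65x⁵ + 43x⁴ − 102x³ − 20x² + 12x − 24) ÷ lead(D) = −12x⁸ ÷ 3x³ = −4x⁵. Subtract (−4x⁵)·D = −12x⁸ − 28x⁷ + 16x⁶ − 16x⁵. Remainder: 12x⁷ + 10x⁶ − 49x⁵ + 43x⁴ − 102x³ − 20x² + 12x − 24.
Step 2: lead(12x⁷ + 10x⁶ − 49x⁵ + 43x⁴ − 102x³ − 20x² + 12x − 24) ÷ lead(D) = 12x⁷ ÷ 3x³ = 4x⁴. Subtract (4x⁴)·D = 12x⁷ + 28x⁶ − 16x⁵ + 16x⁴. Remainder: −18x⁶ − 33x⁵ + 27x⁴ − 102x³ − 20x² + 12x − 24.
Step 3: lead(−18x⁶ − 33x⁵ + 27x⁴ − 102x³ − 20x² + 12x − 24) ÷ lead(D) = −18x⁶ ÷ 3x³ = −6x³. Subtract (−6x³)·D = −18x⁶ − 42x⁵ + 24x⁴ − 24x³. Remainder: 9x⁵ + 3x⁴ − 78x³ − 20x² + 12x − 24.
Step 4: lead(9x⁵ + 3x⁴ − 78x³ − 20x² + 12x − 24) ÷ lead(D) = 9x⁵ ÷ 3x³ = 3x². Subtract (3x²)·D = 9x⁵ + 21x⁴ − 12x³ + 12x². Remainder: −18x⁴ − 66x³ − 32x² + 12x − 24.
Step 5: lead(−18x⁴ − 66x³ − 32x² + 12x − 24) ÷ lead(D) = −18x⁴ ÷ 3x³ = −6x. Subtract (−6x)·D = −18x⁴ − 42x³ + 24x² − 24x. Remainder: −24x³ − 56x² + 36x − 24.
Step 6: lead(−24x³ − 56x² + 36x − 24) ÷ lead(D) = −24x³ ÷ 3x³ = −8. Subtract (−8)·D = −24x³ − 56x² + 32x − 32. Remainder: 4x + 8.

Q(x) = −4x⁵ + 4x⁴ − 6x³ + 3x² − 6x − 8; R(x) = 4x + 8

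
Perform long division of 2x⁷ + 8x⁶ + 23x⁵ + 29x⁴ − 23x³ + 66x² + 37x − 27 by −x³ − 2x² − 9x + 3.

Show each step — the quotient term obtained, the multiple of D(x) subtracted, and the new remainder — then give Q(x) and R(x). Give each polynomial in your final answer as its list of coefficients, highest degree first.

Q = [-2, -4, 3, -5, -6]; R = [-2, -9]

Step 1: lead(2x⁷ + 8x⁶ + 23x⁵ + 29x⁴ − 23x³ + 66x² + 37x − 27) ÷ lead(D) = 2x⁷ ÷ −x³ = −2x⁴. Subtract (−2x⁴)·D = 2x⁷ + 4x⁶ + 18x⁵ − 6x⁴. Remainder: 4x⁶ + 5x⁵ + 35x⁴ − 23x³ + 66x² + 37x − 27.
Step 2: lead(4x⁶ + 5x⁵ + 35x⁴ − 23x³ + 66x² + 37x − 27) ÷ lead(D) = 4x⁶ ÷ −x³ = −4x³. Subtract (−4x³)·D = 4x⁶ + 8x⁵ + 36x⁴ − 12x³. Remainder: −3x⁵ − x⁴ − 11x³ + 66x² + 37x − 27.
Step 3: lead(−3x⁵ − x⁴ − 11x³ + 66x² + 37x − 27) ÷ lead(D) = −3x⁵ ÷ −x³ = 3x². Subtract (3x²)·D = −3x⁵ − 6x⁴ − 27x³ + 9x². Remainder: 5x⁴ + 16x³ + 57x² + 37x − 27.
Step 4: lead(5x⁴ + 16x³ + 57x² + 37x − 27) ÷ lead(D) = 5x⁴ ÷ −x³ = −5x. Subtract (−5x)·D = 5x⁴ + 10x³ + 45x² − 15x. Remainder: 6x³ + 12x² + 52x − 27.
Step 5: lead(6x³ + 12x² + 52x − 27) ÷ lead(D) = 6x³ ÷ −x³ = −6. Subtract (−6)·D = 6x³ + 12x² + 54x − 18. Remainder: −2x − 9.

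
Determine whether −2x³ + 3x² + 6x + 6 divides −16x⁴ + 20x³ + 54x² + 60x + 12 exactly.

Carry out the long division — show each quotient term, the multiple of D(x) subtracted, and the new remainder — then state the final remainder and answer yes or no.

R(x) = 0, so D(x) is a factor of P(x). yes

Step 1: lead(−16x⁴ + 20x³ + 54x² + 60x + 12) ÷ lead(D) = −16x⁴ ÷ −2x³ = 8x. Subtract (8x)·D = −16x⁴ + 24x³ + 48x² + 48x. Remainder: −4x³ + 6x² + 12x + 12.
Step 2: lead(−4x³ + 6x² + 12x + 12) ÷ lead(D) = −4x³ ÷ −2x³ = 2. Subtract (2)·D = −4x³ + 6x² + 12x + 12. Remainder: 0.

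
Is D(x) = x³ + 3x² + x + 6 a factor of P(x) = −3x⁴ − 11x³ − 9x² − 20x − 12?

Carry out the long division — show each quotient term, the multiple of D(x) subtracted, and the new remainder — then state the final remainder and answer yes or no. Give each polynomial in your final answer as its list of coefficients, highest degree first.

R = [0], so D(x) is a factor of P(x). yes

Step 1: lead(−3x⁴ − 11x³ − 9x² − 20x − 12) ÷ lead(D) = −3x⁴ ÷ x³ = −3x. Subtract (−3x)·D = −3x⁴ − 9x³ − 3x² − 18x. Remainder: −2x³ − 6x² − 2x − 12.
Step 2: lead(−2x³ − 6x² − 2x − 12) ÷ lead(D) = −2x³ ÷ x³ = −2. Subtract (−2)·D = −2x³ − 6x² − 2x − 12. Remainder: 0.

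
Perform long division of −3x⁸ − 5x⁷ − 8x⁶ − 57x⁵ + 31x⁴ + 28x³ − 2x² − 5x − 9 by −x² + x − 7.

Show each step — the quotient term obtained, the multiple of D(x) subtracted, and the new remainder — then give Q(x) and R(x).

Q(x) = 3x⁶ + 8x⁵ − 5x⁴ − 4x³ + 2; R(x) = −7x + 5

Step 1: lead(−3x⁸ − 5x⁷ − 8x⁶ − 57x⁵ + 31x⁴ + 28x³ − 2x² − 5x − 9) ÷ lead(D) = −3x⁸ ÷ −x² = 3x⁶. Subtract (3x⁶)·D = −3x⁸ + 3x⁷ − 21x⁶. Remainder: −8x⁷ + 13x⁶ − 57x⁵ + 31x⁴ + 28x³ − 2x² − 5x − 9.
Step 2: lead(−8x⁷ + 13x⁶ − 57x⁵ + 31x⁴ + 28x³ − 2x² − 5x − 9) ÷ lead(D) = −8x⁷ ÷ −x² = 8x⁵. Subtract (8x⁵)·D = −8x⁷ + 8x⁶ − 56x⁵. Remainder: 5x⁶ − x⁵ + 31x⁴ + 28x³ − 2x² − 5x − 9.
Step 3: lead(5x⁶ − x⁵ + 31x⁴ + 28x³ − 2x² − 5x − 9) ÷ lead(D) = 5x⁶ ÷ −x² = −5x⁴. Subtract (−5x⁴)·D = 5x⁶ − 5x⁵ + 35x⁴. Remainder: 4x⁵ − 4x⁴ + 28x³ − 2x² − 5x − 9.
Step 4: lead(4x⁵ − 4x⁴ + 28x³ − 2x² − 5x − 9) ÷ lead(D) = 4x⁵ ÷ −x² = −4x³. Subtract (−4x³)·D = 4x⁵ − 4x⁴ + 28x³. Remainder: −2x² − 5x − 9.
Step 5: lead(−2x² − 5x − 9) ÷ lead(D) = −2x² ÷ −x² = 2. Subtract (2)·D = −2x² + 2x − 14. Remainder: −7x + 5.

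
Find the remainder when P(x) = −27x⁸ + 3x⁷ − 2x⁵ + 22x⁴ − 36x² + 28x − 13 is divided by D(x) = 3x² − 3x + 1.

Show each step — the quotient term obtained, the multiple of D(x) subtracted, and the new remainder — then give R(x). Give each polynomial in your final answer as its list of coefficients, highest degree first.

R = [-6]

Step 1: lead(−27x⁸ + 3x⁷ − 2x⁵ + 22x⁴ − 36x² + 28x − 13) ÷ lead(D) = −27x⁸ ÷ 3x² = −9x⁶. Subtract (−9x⁶)·D = −27x⁸ + 27x⁷ − 9x⁶. Remainder: −24x⁷ + 9x⁶ − 2x⁵ + 22x⁴ − 36x² + 28x − 13.
Step 2: lead(−24x⁷ + 9x⁶ − 2x⁵ + 22x⁴ − 36x² + 28x − 13) ÷ lead(D) = −24x⁷ ÷ 3x² = −8x⁵. Subtract (−8x⁵)·D = −24x⁷ + 24x⁶ − 8x⁵. Remainder: −15x⁶ + 6x⁵ + 22x⁴ − 36x² + 28x − 13.
Step 3: lead(−15x⁶ + 6x⁵ + 22x⁴ − 36x² + 28x − 13) ÷ lead(D) = −15x⁶ ÷ 3x² = −5x⁴. Subtract (−5x⁴)·D = −15x⁶ + 15x⁵ − 5x⁴. Remainder: −9x⁵ + 27x⁴ − 36x² + 28x − 13.
Step 4: lead(−9x⁵ + 27x⁴ − 36x² + 28x − 13) ÷ lead(D) = −9x⁵ ÷ 3x² = −3x³. Subtract (−3x³)·D = −9x⁵ + 9x⁴ − 3x³. Remainder: 18x⁴ + 3x³ − 36x² + 28x − 13.
Step 5: lead(18x⁴ + 3x³ − 36x² + 28x − 13) ÷ lead(D) = 18x⁴ ÷ 3x² = 6x². Subtract (6x²)·D = 18x⁴ − 18x³ + 6x². Remainder: 21x³ − 42x² + 28x − 13.
Step 6: lead(21x³ − 42x² + 28x − 13) ÷ lead(D) = 21x³ ÷ 3x² = 7x. Subtract (7x)·D = 21x³ − 21x² + 7x. Remainder: −21x² + 21x − 13.
Step 7: lead(−21x² + 21x − 13) ÷ lead(D) = −21x² ÷ 3x² = −7. Subtract (−7)·D = −21x² + 21x − 7. Remainder: −6.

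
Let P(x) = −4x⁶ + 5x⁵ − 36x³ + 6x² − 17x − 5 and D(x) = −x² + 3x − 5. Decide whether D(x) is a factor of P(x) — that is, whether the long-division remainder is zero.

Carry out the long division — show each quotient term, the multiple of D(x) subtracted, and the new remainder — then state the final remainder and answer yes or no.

R(x) = 0, so D(x) is a factor of P(x). yes

Step 1: lead(−4x⁶ + 5x⁵ − 36x³ + 6x² − 17x − 5) ÷ lead(D) = −4x⁶ ÷ −x² = 4x⁴. Subtract (4x⁴)·D = −4x⁶ + 12x⁵ − 20x⁴. Remainder: −7x⁵ + 20x⁴ − 36x³ + 6x² − 17x − 5.
Step 2: lead(−7x⁵ + 20x⁴ − 36x³ + 6x² − 17x − 5) ÷ lead(D) = −7x⁵ ÷ −x² = 7x³. Subtract (7x³)·D = −7x⁵ + 21x⁴ − 35x³. Remainder: −x⁴ − x³ + 6x² − 17x − 5.
Step 3: lead(−x⁴ − x³ + 6x² − 17x − 5) ÷ lead(D) = −x⁴ ÷ −x² = x². Subtract (x²)·D = −x⁴ + 3x³ − 5x². Remainder: −4x³ + 11x² − 17x − 5.
Step 4: lead(−4x³ + 11x² − 17x − 5) ÷ lead(D) = −4x³ ÷ −x² = 4x. Subtract (4x)·D = −4x³ + 12x² − 20x. Remainder: −x² + 3x − 5.
Step 5: lead(−x² + 3x − 5) ÷ lead(D) = −x² ÷ −x² = 1. Subtract (1)·D = −x² + 3x − 5. Remainder: 0.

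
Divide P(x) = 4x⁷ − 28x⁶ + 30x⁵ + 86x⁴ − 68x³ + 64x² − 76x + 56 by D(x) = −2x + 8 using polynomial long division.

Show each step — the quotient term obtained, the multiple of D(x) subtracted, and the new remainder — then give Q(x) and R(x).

Q(x) = −2x⁶ + 6x⁵ + 9x⁴ − 7x³ + 6x² − 8x + 6; R(x) = 8

Step 1: lead(4x⁷ − 28x⁶ + 30x⁵ + 86x⁴ − 68x³ + 64x² − 76x + 56) ÷ lead(D) = 4x⁷ ÷ −2x = −2x⁶. Subtract (−2x⁶)·D = 4x⁷ − 16x⁶. Remainder: −12x⁶ + 30x⁵ + 86x⁴ − 68x³ + 64x² − 76x + 56.
Step 2: lead(−12x⁶ + 30x⁵ + 86x⁴ − 68x³ + 64x² − 76x + 56) ÷ lead(D) = −12x⁶ ÷ −2x = 6x⁵. Subtract (6x⁵)·D = −12x⁶ + 48x⁵. Remainder: −18x⁵ + 86x⁴ − 68x³ + 64x² − 76x + 56.
Step 3: lead(−18x⁵ + 86x⁴ − 68x³ + 64x² − 76x + 56) ÷ lead(D) = −18x⁵ ÷ −2x = 9x⁴. Subtract (9x⁴)·D = −18x⁵ + 72x⁴. Remainder: 14x⁴ − 68x³ + 64x² − 76x + 56.
Step 4: lead(14x⁴ − 68x³ + 64x² − 76x + 56) ÷ lead(D) = 14x⁴ ÷ −2x = −7x³. Subtract (−7x³)·D = 14x⁴ − 56x³. Remainder: −12x³ + 64x² − 76x + 56.
Step 5: lead(−12x³ + 64x² − 76x + 56) ÷ lead(D) = −12x³ ÷ −2x = 6x². Subtract (6x²)·D = −12x³ + 48x². Remainder: 16x² − 76x + 56.
Step 6: lead(16x² − 76x + 56) ÷ lead(D) = 16x² ÷ −2x = −8x. Subtract (−8x)·D = 16x² − 64x. Remainder: −12x + 56.
Step 7: lead(−12x + 56) ÷ lead(D) = −12x ÷ −2x = 6. Subtract (6)·D = −12x + 48. Remainder: 8.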